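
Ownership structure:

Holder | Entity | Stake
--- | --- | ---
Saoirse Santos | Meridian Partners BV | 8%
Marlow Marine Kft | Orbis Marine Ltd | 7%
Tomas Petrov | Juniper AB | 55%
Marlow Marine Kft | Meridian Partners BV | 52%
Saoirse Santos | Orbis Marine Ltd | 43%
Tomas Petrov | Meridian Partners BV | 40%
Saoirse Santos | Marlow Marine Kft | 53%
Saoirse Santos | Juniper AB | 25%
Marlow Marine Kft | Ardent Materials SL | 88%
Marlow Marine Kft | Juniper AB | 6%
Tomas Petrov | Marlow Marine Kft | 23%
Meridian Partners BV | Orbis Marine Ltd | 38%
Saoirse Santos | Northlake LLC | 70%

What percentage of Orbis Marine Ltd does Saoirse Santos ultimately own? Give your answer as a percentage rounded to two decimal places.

Saoirse reaches Orbis along 4 paths.
Via Marlow → Meridian: 53% × 52% × 38% = 10.4728%.
Via Meridian: 8% × 38% = 3.04%.
Direct stake: 43% = 43%.
Via Marlow: 53% × 7% = 3.71%.
Total: 10.4728% + 3.04% + 43% + 3.71% = 60.2228%.
Rounded: 60.22%.

60.22%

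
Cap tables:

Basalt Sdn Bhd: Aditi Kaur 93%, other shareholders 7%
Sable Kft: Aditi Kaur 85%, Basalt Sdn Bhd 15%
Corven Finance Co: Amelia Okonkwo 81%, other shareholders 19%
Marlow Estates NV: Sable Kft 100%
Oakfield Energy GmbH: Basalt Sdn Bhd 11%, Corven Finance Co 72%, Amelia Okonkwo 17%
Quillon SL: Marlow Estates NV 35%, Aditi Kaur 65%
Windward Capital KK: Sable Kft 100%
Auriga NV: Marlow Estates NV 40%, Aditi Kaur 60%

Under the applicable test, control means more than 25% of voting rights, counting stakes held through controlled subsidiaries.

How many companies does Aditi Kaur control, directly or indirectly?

6

Aditi holds 93% of Basalt, so Aditi controls Basalt.
Aditi and Basalt together hold 85% + 15% = 100% of Sable, so Aditi controls Sable.
Sable holds 100% of Marlow, so Aditi controls Marlow.
Marlow and Aditi together hold 35% + 65% = 100% of Quillon, so Aditi controls Quillon.
Sable holds 100% of Windward, so Aditi controls Windward.
Marlow and Aditi together hold 40% + 60% = 100% of Auriga, so Aditi controls Auriga.
No other company's threshold is met.
Aditi controls 6 companies.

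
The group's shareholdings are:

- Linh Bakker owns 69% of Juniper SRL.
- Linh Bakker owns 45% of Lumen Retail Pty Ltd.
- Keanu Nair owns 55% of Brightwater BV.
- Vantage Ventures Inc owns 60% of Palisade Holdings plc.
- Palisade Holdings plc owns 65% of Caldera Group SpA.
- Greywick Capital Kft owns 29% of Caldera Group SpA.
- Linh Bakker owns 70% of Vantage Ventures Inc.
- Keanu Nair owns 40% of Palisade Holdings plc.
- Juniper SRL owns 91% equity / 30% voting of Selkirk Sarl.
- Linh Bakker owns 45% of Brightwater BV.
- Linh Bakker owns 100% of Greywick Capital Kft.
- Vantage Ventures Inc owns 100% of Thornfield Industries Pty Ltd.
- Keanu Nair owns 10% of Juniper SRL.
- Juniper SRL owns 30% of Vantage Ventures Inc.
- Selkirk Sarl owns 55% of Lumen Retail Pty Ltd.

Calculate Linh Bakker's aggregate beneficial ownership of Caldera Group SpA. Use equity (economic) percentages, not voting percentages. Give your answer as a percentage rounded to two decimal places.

64.37%

Linh reaches Caldera along 3 paths.
Via Greywick: 100% × 29% = 29%.
Via Vantage → Palisade: 70% × 60% × 65% = 27.3%.
Via Juniper → Vantage → Palisade: 69% × 30% × 60% × 65% = 8.073%.
Total: 29% + 27.3% + 8.073% = 64.373%.
Rounded: 64.37%.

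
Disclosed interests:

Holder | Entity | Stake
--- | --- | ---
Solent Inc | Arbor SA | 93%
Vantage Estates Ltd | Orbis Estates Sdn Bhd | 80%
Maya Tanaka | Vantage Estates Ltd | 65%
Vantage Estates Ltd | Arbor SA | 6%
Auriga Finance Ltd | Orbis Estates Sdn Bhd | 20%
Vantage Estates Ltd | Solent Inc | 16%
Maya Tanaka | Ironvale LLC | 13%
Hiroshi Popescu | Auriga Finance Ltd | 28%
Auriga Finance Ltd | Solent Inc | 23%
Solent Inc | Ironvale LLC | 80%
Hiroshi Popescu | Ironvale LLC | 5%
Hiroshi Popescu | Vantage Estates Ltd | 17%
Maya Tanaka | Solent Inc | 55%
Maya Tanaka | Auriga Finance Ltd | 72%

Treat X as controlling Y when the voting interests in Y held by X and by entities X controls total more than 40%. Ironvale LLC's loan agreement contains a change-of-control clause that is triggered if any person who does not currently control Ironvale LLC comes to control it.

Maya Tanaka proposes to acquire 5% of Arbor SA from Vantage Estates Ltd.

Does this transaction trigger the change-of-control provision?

The purchase adds only to Maya's holdings (Vantage's stake shrinks), so Maya is the only person who could newly come to control Ironvale.
Maya holds 65% of Vantage, so Maya controls Vantage.
Maya holds 72% of Auriga, so Maya controls Auriga.
Auriga and Maya and Vantage together hold 23% + 55% + 16% = 94% of Solent, so Maya controls Solent.
Maya and Solent together hold 13% + 80% = 93% of Ironvale, so Maya controls Ironvale.
So Maya already controls Ironvale before the transaction.
After the purchase, Maya holds 5% of Arbor directly, and Vantage's stake falls to 1%.
Maya controlled Ironvale already, so this is not a new person acquiring control; every other person's position is unchanged or reduced.
No new person acquires control, so the clause is not triggered.

No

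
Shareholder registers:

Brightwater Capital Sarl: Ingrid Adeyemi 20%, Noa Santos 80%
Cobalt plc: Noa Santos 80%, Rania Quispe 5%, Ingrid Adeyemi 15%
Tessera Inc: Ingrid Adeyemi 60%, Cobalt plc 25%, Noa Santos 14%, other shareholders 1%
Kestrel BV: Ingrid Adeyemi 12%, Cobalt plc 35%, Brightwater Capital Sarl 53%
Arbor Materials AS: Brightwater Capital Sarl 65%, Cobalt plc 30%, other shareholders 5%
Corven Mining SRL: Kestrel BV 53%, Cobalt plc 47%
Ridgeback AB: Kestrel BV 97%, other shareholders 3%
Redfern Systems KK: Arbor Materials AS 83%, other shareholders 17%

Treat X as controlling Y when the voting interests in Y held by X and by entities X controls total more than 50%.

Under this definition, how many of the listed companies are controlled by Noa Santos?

Noa holds 80% of Brightwater, so Noa controls Brightwater.
Noa holds 80% of Cobalt, so Noa controls Cobalt.
Cobalt and Brightwater together hold 35% + 53% = 88% of Kestrel, so Noa controls Kestrel.
Brightwater and Cobalt together hold 65% + 30% = 95% of Arbor, so Noa controls Arbor.
Kestrel and Cobalt together hold 53% + 47% = 100% of Corven, so Noa controls Corven.
Kestrel holds 97% of Ridgeback, so Noa controls Ridgeback.
Arbor holds 83% of Redfern, so Noa controls Redfern.
No other company's threshold is met.
Noa controls 7 companies.

7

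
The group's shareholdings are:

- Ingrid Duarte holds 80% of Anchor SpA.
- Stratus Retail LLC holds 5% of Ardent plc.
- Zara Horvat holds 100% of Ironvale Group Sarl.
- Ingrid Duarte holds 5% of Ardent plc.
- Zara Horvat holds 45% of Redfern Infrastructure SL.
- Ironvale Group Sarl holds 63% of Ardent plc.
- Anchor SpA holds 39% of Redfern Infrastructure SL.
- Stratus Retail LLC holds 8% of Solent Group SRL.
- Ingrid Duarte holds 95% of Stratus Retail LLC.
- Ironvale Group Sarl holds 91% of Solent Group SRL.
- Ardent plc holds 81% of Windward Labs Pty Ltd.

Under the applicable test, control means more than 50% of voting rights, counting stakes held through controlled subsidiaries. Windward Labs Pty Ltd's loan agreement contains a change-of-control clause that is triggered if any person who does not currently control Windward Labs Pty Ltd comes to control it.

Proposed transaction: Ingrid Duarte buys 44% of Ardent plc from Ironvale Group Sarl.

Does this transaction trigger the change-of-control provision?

The purchase adds only to Ingrid's holdings (Ironvale's stake shrinks), so Ingrid is the only person who could newly come to control Windward.
Ingrid holds 95% of Stratus, so Ingrid controls Stratus.
Ingrid holds 80% of Anchor, so Ingrid controls Anchor.
Neither Ingrid nor any entity Ingrid controls holds any voting interest in Windward.
So before the transaction, Ingrid does not control Windward.
After the purchase, Ingrid's direct stake in Ardent rises to 5% + 44% = 49%, and Ironvale's stake falls to 19%.
Ingrid and Stratus together hold 49% + 5% = 54% of Ardent, so Ingrid controls Ardent.
Ardent holds 81% of Windward, so Ingrid controls Windward.
Ingrid did not control Windward before and does after, so the clause is triggered.

Yes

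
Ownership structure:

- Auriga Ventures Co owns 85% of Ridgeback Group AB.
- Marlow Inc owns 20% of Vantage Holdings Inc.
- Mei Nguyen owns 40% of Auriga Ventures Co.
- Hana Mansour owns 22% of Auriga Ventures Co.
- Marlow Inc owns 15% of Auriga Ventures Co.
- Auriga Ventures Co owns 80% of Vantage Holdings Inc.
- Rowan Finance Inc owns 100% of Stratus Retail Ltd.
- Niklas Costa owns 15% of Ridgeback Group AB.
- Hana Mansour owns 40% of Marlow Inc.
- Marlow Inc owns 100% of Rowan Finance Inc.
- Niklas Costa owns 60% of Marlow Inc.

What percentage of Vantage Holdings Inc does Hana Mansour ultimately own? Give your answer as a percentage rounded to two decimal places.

Hana reaches Vantage along 3 paths.
Via Marlow: 40% × 20% = 8%.
Via Auriga: 22% × 80% = 17.6%.
Via Marlow → Auriga: 40% × 15% × 80% = 4.8%.
Total: 8% + 17.6% + 4.8% = 30.4%.
Rounded: 30.40%.

30.40%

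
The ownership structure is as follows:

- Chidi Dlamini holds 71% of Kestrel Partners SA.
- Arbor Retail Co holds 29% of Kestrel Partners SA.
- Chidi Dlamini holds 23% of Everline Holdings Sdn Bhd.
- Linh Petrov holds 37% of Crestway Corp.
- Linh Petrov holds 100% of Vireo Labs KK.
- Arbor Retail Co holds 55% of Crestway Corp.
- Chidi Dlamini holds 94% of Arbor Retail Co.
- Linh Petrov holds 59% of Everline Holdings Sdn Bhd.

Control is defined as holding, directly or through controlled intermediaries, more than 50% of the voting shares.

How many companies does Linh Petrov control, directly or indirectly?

Linh holds 59% of Everline, so Linh controls Everline.
Linh holds 100% of Vireo, so Linh controls Vireo.
No other company's threshold is met.
Linh controls 2 companies.

2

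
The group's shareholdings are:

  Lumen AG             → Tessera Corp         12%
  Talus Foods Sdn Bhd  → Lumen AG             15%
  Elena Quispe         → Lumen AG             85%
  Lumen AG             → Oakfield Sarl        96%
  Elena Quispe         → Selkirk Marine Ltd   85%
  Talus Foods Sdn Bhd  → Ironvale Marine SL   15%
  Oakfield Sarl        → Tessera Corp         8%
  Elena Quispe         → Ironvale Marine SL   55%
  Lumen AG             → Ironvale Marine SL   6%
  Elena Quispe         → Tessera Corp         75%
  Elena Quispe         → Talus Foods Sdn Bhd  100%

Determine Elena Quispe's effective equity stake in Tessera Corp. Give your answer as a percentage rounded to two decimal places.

Elena reaches Tessera along 5 paths.
Via Lumen → Oakfield: 85% × 96% × 8% = 6.528%.
Via Talus → Lumen → Oakfield: 100% × 15% × 96% × 8% = 1.152%.
Via Lumen: 85% × 12% = 10.2%.
Via Talus → Lumen: 100% × 15% × 12% = 1.8%.
Direct stake: 75% = 75%.
Total: 6.528% + 1.152% + 10.2% + 1.8% + 75% = 94.68%.

94.68%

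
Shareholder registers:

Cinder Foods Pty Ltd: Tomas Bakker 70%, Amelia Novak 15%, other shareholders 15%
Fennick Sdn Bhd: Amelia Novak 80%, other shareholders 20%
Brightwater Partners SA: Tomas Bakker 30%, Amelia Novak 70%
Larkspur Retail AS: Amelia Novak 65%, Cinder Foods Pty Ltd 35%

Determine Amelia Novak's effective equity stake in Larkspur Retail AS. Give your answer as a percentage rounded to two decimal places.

Amelia reaches Larkspur along 2 paths.
Direct stake: 65% = 65%.
Via Cinder: 15% × 35% = 5.25%.
Total: 65% + 5.25% = 70.25%.

70.25%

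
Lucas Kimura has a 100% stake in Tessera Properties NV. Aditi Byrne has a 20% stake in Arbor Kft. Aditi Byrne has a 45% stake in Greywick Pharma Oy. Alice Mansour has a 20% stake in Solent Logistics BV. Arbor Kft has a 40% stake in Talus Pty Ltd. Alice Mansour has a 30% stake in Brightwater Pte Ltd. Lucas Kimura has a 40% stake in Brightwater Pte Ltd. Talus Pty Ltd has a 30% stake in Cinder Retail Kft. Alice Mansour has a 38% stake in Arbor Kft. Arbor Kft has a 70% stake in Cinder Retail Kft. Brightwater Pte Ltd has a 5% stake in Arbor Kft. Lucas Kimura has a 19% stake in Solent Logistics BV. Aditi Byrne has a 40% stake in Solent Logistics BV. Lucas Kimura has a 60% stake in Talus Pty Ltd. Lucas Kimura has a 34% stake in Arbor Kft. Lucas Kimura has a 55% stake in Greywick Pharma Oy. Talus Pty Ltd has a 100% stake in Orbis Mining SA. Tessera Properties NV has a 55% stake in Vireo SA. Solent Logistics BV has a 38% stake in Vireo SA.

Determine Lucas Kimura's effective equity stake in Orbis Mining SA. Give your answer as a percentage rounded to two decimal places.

Lucas reaches Orbis along 3 paths.
Via Talus: 60% × 100% = 60%.
Via Arbor → Talus: 34% × 40% × 100% = 13.6%.
Via Brightwater → Arbor → Talus: 40% × 5% × 40% × 100% = 0.8%.
Total: 60% + 13.6% + 0.8% = 74.4%.
Rounded: 74.40%.

74.40%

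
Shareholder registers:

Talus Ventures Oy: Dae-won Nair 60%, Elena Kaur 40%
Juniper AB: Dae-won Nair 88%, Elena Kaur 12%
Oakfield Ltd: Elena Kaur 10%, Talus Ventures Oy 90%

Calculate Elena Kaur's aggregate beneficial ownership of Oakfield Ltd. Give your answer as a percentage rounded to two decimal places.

46.00%

Elena reaches Oakfield along 2 paths.
Direct stake: 10% = 10%.
Via Talus: 40% × 90% = 36%.
Total: 10% + 36% = 46%.
Rounded: 46.00%.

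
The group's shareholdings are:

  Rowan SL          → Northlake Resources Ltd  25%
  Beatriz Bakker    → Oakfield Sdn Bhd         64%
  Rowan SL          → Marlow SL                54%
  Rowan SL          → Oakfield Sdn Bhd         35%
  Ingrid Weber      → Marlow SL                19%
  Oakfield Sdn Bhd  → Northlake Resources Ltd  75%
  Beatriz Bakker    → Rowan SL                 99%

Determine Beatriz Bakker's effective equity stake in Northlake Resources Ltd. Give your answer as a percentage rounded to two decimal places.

98.74%

Beatriz reaches Northlake along 3 paths.
Via Rowan: 99% × 25% = 24.75%.
Via Rowan → Oakfield: 99% × 35% × 75% = 25.9875%.
Via Oakfield: 64% × 75% = 48%.
Total: 24.75% + 25.9875% + 48% = 98.7375%.
Rounded: 98.74%.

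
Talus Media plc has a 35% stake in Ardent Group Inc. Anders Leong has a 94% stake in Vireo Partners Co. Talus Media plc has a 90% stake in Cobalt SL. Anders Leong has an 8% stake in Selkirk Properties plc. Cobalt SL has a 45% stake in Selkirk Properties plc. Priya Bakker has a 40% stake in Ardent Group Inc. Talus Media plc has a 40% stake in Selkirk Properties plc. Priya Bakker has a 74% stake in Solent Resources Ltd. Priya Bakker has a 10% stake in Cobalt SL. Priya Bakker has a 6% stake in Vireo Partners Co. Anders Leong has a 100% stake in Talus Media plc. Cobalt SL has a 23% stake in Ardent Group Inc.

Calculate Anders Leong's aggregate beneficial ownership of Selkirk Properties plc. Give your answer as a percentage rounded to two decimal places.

88.50%

Anders reaches Selkirk along 3 paths.
Via Talus → Cobalt: 100% × 90% × 45% = 40.5%.
Via Talus: 100% × 40% = 40%.
Direct stake: 8% = 8%.
Total: 40.5% + 40% + 8% = 88.5%.
Rounded: 88.50%.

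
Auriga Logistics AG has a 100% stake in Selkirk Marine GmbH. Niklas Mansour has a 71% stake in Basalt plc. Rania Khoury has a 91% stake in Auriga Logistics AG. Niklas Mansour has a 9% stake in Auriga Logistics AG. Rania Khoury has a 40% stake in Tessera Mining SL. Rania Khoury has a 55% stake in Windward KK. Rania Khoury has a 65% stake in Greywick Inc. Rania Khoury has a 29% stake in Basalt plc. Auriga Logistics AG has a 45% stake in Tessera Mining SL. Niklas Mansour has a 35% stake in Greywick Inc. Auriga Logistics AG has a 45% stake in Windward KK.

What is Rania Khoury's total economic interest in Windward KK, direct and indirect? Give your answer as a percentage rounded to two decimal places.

95.95%

Rania reaches Windward along 2 paths.
Via Auriga: 91% × 45% = 40.95%.
Direct stake: 55% = 55%.
Total: 40.95% + 55% = 95.95%.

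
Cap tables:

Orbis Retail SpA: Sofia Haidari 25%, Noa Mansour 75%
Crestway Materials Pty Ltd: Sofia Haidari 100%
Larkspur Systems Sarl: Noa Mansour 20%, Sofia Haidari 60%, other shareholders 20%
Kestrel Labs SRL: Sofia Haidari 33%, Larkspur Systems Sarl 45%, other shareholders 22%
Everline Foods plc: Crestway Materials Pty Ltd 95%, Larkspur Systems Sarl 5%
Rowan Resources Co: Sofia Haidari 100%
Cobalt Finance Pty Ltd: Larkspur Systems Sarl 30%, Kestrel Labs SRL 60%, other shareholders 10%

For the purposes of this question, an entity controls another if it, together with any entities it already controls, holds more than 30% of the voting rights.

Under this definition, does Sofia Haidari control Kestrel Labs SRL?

Yes

Sofia holds 60% of Larkspur, so Sofia controls Larkspur.
Sofia and Larkspur together hold 33% + 45% = 78% of Kestrel, so Sofia controls Kestrel.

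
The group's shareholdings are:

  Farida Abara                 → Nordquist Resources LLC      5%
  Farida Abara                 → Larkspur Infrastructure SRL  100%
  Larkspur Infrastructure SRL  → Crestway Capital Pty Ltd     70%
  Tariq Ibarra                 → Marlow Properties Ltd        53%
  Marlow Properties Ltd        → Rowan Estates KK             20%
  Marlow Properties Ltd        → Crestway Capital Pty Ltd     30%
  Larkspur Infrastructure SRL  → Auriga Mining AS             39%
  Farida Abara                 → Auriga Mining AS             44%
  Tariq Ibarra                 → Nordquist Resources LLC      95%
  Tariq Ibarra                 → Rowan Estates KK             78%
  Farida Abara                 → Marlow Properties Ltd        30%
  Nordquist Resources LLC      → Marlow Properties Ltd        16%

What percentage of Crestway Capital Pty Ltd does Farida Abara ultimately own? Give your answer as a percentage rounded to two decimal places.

Farida reaches Crestway along 3 paths.
Via Marlow: 30% × 30% = 9%.
Via Nordquist → Marlow: 5% × 16% × 30% = 0.24%.
Via Larkspur: 100% × 70% = 70%.
Total: 9% + 0.24% + 70% = 79.24%.

79.24%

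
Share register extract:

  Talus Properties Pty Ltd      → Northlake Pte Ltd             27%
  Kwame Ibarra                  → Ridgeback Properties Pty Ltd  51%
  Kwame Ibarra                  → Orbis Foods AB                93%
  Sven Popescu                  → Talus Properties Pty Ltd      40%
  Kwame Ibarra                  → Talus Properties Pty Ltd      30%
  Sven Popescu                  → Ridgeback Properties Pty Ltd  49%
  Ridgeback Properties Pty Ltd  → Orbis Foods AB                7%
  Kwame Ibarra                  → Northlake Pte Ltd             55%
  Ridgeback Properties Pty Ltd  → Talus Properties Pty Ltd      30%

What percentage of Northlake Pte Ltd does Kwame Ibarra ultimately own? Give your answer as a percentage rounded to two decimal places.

67.23%

Kwame reaches Northlake along 3 paths.
Via Ridgeback → Talus: 51% × 30% × 27% = 4.131%.
Via Talus: 30% × 27% = 8.1%.
Direct stake: 55% = 55%.
Total: 4.131% + 8.1% + 55% = 67.231%.
Rounded: 67.23%.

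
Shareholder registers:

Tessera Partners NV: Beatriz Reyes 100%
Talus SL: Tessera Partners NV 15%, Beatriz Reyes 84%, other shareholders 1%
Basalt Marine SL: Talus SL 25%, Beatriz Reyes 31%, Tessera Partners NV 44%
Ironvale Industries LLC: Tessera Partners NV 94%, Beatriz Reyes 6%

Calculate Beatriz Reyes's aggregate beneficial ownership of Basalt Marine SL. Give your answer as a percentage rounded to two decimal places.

Beatriz reaches Basalt along 4 paths.
Via Tessera → Talus: 100% × 15% × 25% = 3.75%.
Via Talus: 84% × 25% = 21%.
Direct stake: 31% = 31%.
Via Tessera: 100% × 44% = 44%.
Total: 3.75% + 21% + 31% + 44% = 99.75%.

99.75%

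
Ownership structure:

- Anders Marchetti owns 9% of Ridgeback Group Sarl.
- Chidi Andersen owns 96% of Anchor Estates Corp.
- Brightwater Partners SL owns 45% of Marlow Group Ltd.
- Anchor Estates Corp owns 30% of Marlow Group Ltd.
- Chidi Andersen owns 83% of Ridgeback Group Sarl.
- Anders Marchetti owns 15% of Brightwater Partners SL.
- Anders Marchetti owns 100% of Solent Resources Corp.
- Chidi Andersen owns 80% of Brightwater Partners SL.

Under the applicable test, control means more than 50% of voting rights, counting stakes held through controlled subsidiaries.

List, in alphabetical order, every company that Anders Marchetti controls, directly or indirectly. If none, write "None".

Anders holds 100% of Solent, so Anders controls Solent.
No other company's threshold is met.

Solent Resources Corp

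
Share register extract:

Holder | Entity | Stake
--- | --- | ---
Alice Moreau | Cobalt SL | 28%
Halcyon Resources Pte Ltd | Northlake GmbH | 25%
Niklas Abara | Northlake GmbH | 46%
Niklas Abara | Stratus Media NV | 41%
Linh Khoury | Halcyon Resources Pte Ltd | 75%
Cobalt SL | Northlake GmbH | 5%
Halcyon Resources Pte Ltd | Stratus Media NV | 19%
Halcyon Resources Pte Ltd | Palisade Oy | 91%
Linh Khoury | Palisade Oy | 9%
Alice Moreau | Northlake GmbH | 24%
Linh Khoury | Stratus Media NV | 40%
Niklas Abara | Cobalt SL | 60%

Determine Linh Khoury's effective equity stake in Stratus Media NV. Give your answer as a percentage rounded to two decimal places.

Linh reaches Stratus along 2 paths.
Direct stake: 40% = 40%.
Via Halcyon: 75% × 19% = 14.25%.
Total: 40% + 14.25% = 54.25%.

54.25%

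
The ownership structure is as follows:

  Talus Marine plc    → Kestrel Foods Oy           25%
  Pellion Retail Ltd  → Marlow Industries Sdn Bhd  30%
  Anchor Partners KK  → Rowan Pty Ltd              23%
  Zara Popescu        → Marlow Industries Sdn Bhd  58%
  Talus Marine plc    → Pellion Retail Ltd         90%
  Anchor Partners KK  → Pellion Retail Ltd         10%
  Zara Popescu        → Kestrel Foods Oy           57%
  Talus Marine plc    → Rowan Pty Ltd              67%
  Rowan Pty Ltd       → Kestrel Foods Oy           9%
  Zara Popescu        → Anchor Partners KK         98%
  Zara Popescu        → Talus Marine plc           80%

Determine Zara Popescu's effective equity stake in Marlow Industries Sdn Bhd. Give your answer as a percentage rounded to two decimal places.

Zara reaches Marlow along 3 paths.
Via Talus → Pellion: 80% × 90% × 30% = 21.6%.
Via Anchor → Pellion: 98% × 10% × 30% = 2.94%.
Direct stake: 58% = 58%.
Total: 21.6% + 2.94% + 58% = 82.54%.

82.54%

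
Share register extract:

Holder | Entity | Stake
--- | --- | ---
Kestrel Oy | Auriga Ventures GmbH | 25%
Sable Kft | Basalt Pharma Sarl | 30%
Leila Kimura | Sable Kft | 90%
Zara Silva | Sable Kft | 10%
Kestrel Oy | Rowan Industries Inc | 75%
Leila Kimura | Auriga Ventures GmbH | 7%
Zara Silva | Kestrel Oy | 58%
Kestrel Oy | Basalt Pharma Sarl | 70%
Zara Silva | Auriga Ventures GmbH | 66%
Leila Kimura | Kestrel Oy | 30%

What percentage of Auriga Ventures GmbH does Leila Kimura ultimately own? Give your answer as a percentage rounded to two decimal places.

14.50%

Leila reaches Auriga along 2 paths.
Via Kestrel: 30% × 25% = 7.5%.
Direct stake: 7% = 7%.
Total: 7.5% + 7% = 14.5%.
Rounded: 14.50%.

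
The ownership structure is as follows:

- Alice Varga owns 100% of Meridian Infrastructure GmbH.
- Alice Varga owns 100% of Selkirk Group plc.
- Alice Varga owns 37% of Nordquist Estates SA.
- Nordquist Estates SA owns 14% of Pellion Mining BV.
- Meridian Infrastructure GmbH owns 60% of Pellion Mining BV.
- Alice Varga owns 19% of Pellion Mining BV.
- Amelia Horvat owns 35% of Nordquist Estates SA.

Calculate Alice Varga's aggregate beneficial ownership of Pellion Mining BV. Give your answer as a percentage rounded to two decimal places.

Alice reaches Pellion along 3 paths.
Direct stake: 19% = 19%.
Via Meridian: 100% × 60% = 60%.
Via Nordquist: 37% × 14% = 5.18%.
Total: 19% + 60% + 5.18% = 84.18%.

84.18%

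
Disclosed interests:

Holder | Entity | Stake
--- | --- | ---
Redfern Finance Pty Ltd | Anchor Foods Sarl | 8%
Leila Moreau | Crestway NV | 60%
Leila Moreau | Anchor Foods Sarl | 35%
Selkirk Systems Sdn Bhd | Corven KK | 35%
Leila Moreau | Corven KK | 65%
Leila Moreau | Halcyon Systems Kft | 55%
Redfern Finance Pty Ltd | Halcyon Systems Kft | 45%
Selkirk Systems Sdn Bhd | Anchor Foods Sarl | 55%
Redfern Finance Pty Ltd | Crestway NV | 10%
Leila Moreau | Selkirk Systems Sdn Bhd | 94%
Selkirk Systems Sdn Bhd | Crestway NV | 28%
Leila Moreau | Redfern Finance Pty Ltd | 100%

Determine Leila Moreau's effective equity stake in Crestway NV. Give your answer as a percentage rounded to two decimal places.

Leila reaches Crestway along 3 paths.
Direct stake: 60% = 60%.
Via Selkirk: 94% × 28% = 26.32%.
Via Redfern: 100% × 10% = 10%.
Total: 60% + 26.32% + 10% = 96.32%.

96.32%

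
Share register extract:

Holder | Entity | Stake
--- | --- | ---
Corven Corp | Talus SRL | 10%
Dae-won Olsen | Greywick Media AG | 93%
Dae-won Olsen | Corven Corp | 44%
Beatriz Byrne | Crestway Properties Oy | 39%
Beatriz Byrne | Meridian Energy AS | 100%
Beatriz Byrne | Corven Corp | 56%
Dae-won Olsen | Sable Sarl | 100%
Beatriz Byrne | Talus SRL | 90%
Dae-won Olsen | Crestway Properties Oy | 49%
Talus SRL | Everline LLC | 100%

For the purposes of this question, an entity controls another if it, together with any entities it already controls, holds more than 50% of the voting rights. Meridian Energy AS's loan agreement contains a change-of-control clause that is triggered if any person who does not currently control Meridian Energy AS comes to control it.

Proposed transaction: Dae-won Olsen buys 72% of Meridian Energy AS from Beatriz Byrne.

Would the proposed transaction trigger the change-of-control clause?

The purchase adds only to Dae-won's holdings (Beatriz's stake shrinks), so Dae-won is the only person who could newly come to control Meridian.
Dae-won holds 93% of Greywick, so Dae-won controls Greywick.
Dae-won holds 100% of Sable, so Dae-won controls Sable.
Neither Dae-won nor any entity Dae-won controls holds any voting interest in Meridian.
So before the transaction, Dae-won does not control Meridian.
After the purchase, Dae-won holds 72% of Meridian directly, and Beatriz's stake falls to 28%.
Dae-won holds 72% of Meridian, so Dae-won controls Meridian.
Dae-won did not control Meridian before and does after, so the clause is triggered.

Yes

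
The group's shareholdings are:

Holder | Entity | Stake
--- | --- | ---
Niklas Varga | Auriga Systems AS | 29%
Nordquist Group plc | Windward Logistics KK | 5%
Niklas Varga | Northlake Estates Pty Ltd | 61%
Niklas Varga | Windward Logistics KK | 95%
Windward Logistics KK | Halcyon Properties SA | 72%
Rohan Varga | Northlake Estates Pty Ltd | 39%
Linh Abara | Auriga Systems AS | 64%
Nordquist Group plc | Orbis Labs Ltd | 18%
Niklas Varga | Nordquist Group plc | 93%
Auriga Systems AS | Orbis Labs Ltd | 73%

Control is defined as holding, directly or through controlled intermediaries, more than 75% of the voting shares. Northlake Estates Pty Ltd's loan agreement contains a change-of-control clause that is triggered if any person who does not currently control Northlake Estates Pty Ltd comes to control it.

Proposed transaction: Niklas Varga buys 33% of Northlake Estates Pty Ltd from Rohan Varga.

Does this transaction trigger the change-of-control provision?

Yes

The purchase adds only to Niklas's holdings (Rohan's stake shrinks), so Niklas is the only person who could newly come to control Northlake.
Niklas holds 93% of Nordquist, so Niklas controls Nordquist.
Nordquist and Niklas together hold 5% + 95% = 100% of Windward, so Niklas controls Windward.
In Northlake, Niklas's side holds only 61%, not > 75%.
So before the transaction, Niklas does not control Northlake.
After the purchase, Niklas's direct stake in Northlake rises to 61% + 33% = 94%, and Rohan's stake falls to 6%.
Niklas holds 94% of Northlake, so Niklas controls Northlake.
Niklas did not control Northlake before and does after, so the clause is triggered.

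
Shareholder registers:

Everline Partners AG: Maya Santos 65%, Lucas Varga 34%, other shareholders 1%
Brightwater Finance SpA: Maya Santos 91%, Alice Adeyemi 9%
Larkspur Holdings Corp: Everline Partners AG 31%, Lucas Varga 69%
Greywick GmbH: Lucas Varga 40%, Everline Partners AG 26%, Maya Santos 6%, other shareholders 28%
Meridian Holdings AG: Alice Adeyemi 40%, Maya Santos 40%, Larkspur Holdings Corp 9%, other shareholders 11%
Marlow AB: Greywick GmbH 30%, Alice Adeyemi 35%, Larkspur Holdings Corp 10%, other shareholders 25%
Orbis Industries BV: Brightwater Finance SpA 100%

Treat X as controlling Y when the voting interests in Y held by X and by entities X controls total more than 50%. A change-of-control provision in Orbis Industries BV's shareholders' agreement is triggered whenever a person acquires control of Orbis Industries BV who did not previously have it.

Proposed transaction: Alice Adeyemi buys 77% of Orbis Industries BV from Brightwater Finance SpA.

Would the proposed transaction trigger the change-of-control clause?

Yes

The purchase adds only to Alice's holdings (Brightwater's stake shrinks), so Alice is the only person who could newly come to control Orbis.
Alice's largest direct stake is 40% in Meridian, which does not meet the threshold, so Alice controls no company.
Neither Alice nor any entity Alice controls holds any voting interest in Orbis.
So before the transaction, Alice does not control Orbis.
After the purchase, Alice holds 77% of Orbis directly, and Brightwater's stake falls to 23%.
Alice holds 77% of Orbis, so Alice controls Orbis.
Alice did not control Orbis before and does after, so the clause is triggered.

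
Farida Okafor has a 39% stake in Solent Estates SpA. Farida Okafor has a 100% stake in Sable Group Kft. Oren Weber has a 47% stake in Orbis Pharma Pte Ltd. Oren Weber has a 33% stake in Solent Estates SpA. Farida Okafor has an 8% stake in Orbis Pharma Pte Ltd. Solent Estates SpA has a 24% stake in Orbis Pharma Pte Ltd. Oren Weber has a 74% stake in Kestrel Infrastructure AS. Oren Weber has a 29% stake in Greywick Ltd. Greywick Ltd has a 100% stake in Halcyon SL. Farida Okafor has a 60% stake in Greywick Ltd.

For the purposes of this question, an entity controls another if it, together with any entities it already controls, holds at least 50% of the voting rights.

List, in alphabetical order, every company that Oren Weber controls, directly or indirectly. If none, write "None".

Oren holds 74% of Kestrel, so Oren controls Kestrel.
No other company's threshold is met.

Kestrel Infrastructure AS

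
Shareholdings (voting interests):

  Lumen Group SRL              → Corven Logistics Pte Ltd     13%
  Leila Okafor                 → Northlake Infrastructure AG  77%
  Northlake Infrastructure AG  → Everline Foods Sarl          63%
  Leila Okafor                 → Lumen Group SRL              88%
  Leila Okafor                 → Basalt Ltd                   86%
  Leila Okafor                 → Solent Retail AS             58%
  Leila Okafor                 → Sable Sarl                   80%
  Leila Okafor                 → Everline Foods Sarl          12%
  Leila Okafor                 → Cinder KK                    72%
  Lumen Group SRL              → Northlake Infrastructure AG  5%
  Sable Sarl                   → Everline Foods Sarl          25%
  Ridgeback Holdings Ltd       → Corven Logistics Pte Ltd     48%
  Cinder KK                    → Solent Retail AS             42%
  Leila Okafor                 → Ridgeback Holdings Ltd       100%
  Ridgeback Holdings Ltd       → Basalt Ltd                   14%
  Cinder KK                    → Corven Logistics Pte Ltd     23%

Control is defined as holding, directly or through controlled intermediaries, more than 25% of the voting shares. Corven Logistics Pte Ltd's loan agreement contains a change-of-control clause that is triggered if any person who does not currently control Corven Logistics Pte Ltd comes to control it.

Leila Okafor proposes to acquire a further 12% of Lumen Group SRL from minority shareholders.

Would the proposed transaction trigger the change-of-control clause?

No

The purchase changes only Leila's holdings, so Leila is the only person who could newly come to control Corven.
Leila holds 72% of Cinder, so Leila controls Cinder.
Leila holds 100% of Ridgeback, so Leila controls Ridgeback.
Leila holds 88% of Lumen, so Leila controls Lumen.
Ridgeback and Lumen and Cinder together hold 48% + 13% + 23% = 84% of Corven, so Leila controls Corven.
So Leila already controls Corven before the transaction.
After the purchase, Leila's direct stake in Lumen rises to 88% + 12% = 100%.
Leila controlled Corven already, so this is not a new person acquiring control; every other person's position is unchanged or reduced.
No new person acquires control, so the clause is not triggered.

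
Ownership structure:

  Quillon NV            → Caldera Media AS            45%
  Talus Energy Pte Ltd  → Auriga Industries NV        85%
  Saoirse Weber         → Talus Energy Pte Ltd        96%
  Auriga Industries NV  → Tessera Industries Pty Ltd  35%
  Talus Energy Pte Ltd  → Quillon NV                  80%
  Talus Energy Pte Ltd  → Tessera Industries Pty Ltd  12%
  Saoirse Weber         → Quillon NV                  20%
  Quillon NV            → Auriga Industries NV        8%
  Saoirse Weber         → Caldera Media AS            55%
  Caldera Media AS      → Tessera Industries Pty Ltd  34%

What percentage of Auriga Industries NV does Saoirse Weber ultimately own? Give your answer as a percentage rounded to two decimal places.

89.34%

Saoirse reaches Auriga along 3 paths.
Via Talus: 96% × 85% = 81.6%.
Via Talus → Quillon: 96% × 80% × 8% = 6.144%.
Via Quillon: 20% × 8% = 1.6%.
Total: 81.6% + 6.144% + 1.6% = 89.344%.
Rounded: 89.34%.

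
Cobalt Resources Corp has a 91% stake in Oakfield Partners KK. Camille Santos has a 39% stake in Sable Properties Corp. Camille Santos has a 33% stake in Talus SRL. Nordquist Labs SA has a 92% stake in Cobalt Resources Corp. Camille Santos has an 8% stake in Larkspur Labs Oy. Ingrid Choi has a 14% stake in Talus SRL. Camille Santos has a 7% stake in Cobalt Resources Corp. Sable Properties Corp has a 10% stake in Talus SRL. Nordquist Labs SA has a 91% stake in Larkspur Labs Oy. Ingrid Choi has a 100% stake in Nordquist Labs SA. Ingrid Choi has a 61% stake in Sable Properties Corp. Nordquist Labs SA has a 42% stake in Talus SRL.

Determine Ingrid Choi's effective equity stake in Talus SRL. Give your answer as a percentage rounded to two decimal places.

Ingrid reaches Talus along 3 paths.
Via Sable: 61% × 10% = 6.1%.
Via Nordquist: 100% × 42% = 42%.
Direct stake: 14% = 14%.
Total: 6.1% + 42% + 14% = 62.1%.
Rounded: 62.10%.

62.10%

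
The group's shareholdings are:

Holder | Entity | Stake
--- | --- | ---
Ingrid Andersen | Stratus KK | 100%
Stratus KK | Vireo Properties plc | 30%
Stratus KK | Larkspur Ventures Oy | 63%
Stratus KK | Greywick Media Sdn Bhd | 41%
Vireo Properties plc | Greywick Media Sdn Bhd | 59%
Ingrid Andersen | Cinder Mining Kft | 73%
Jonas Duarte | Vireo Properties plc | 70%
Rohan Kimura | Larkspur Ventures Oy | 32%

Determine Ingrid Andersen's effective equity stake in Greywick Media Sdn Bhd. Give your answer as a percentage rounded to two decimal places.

58.70%

Ingrid reaches Greywick along 2 paths.
Via Stratus: 100% × 41% = 41%.
Via Stratus → Vireo: 100% × 30% × 59% = 17.7%.
Total: 41% + 17.7% = 58.7%.
Rounded: 58.70%.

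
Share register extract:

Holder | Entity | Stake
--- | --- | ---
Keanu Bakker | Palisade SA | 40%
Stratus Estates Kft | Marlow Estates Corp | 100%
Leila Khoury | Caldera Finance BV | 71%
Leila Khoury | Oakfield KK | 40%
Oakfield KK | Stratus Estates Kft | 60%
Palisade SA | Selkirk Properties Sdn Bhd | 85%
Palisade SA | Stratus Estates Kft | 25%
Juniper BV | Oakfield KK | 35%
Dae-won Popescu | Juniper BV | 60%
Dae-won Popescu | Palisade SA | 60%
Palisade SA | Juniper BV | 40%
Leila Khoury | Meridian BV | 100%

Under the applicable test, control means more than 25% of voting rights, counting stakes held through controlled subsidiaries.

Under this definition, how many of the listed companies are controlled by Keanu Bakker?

6

Keanu holds 40% of Palisade, so Keanu controls Palisade.
Palisade holds 40% of Juniper, so Keanu controls Juniper.
Juniper holds 35% of Oakfield, so Keanu controls Oakfield.
Palisade holds 85% of Selkirk, so Keanu controls Selkirk.
Oakfield and Palisade together hold 60% + 25% = 85% of Stratus, so Keanu controls Stratus.
Stratus holds 100% of Marlow, so Keanu controls Marlow.
No other company's threshold is met.
Keanu controls 6 companies.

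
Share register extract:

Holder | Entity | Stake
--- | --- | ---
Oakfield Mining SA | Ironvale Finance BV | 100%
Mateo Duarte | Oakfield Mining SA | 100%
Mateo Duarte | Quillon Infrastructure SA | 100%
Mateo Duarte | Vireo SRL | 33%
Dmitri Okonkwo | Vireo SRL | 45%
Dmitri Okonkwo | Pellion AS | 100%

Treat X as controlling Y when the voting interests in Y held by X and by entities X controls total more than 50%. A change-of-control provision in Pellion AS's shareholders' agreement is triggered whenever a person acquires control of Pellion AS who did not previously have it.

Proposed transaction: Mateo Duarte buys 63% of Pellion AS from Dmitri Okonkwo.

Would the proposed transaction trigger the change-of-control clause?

The purchase adds only to Mateo's holdings (Dmitri's stake shrinks), so Mateo is the only person who could newly come to control Pellion.
Mateo holds 100% of Oakfield, so Mateo controls Oakfield.
Mateo holds 100% of Quillon, so Mateo controls Quillon.
Oakfield holds 100% of Ironvale, so Mateo controls Ironvale.
Neither Mateo nor any entity Mateo controls holds any voting interest in Pellion.
So before the transaction, Mateo does not control Pellion.
After the purchase, Mateo holds 63% of Pellion directly, and Dmitri's stake falls to 37%.
Mateo holds 63% of Pellion, so Mateo controls Pellion.
Mateo did not control Pellion before and does after, so the clause is triggered.

Yes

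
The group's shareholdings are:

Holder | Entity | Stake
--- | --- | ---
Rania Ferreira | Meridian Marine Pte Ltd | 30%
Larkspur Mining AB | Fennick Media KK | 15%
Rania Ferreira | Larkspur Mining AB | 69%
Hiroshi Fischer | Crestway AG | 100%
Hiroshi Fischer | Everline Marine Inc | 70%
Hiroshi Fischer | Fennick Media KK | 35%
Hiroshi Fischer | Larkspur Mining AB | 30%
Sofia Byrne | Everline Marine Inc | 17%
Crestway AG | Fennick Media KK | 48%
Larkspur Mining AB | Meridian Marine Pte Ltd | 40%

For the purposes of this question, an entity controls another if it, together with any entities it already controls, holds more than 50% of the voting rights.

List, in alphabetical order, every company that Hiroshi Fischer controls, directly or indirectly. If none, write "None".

Hiroshi holds 100% of Crestway, so Hiroshi controls Crestway.
Hiroshi holds 70% of Everline, so Hiroshi controls Everline.
Hiroshi and Crestway together hold 35% + 48% = 83% of Fennick, so Hiroshi controls Fennick.
No other company's threshold is met.

Crestway AG, Everline Marine Inc, Fennick Media KK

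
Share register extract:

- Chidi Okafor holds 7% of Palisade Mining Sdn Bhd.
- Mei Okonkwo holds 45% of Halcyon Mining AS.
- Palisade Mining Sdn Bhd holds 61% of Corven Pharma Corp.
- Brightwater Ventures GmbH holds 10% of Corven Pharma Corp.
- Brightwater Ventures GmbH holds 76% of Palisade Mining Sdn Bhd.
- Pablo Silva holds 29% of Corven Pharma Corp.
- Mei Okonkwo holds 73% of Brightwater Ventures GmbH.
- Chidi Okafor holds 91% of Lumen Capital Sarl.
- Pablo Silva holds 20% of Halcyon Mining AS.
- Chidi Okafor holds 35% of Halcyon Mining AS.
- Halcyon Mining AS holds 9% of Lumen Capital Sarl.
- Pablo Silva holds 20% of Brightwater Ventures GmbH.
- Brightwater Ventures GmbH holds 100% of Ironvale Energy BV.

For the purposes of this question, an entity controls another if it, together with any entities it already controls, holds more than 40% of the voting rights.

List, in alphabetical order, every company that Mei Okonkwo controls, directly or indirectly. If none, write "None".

Brightwater Ventures GmbH, Corven Pharma Corp, Halcyon Mining AS, Ironvale Energy BV, Palisade Mining Sdn Bhd

Mei holds 45% of Halcyon, so Mei controls Halcyon.
Mei holds 73% of Brightwater, so Mei controls Brightwater.
Brightwater holds 76% of Palisade, so Mei controls Palisade.
Brightwater holds 100% of Ironvale, so Mei controls Ironvale.
Palisade and Brightwater together hold 61% + 10% = 71% of Corven, so Mei controls Corven.
No other company's threshold is met.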